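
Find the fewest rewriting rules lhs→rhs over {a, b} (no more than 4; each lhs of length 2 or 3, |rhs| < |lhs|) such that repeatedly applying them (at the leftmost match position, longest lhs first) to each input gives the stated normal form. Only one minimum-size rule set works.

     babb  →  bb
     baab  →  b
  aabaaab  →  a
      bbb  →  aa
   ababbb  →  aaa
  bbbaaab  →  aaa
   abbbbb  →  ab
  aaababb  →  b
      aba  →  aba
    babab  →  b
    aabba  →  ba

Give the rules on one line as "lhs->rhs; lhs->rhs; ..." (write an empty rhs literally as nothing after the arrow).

aab->; bab->b; bbb->aa

  | babb => bb
  | baab => b
  | aabaaab => aaab => a
  | bbb => aa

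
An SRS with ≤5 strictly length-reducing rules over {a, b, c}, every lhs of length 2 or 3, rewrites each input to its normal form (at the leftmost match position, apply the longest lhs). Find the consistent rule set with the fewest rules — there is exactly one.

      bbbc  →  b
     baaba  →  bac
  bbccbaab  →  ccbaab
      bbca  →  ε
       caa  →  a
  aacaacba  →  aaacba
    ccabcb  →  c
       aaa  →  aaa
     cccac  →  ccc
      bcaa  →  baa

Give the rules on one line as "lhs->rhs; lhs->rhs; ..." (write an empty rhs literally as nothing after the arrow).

aba->c; bb->; bc->b; ca->

  | bbbc => bc => b
  | baaba => bac
  | bbccbaab => ccbaab
  | bbca => ca => ε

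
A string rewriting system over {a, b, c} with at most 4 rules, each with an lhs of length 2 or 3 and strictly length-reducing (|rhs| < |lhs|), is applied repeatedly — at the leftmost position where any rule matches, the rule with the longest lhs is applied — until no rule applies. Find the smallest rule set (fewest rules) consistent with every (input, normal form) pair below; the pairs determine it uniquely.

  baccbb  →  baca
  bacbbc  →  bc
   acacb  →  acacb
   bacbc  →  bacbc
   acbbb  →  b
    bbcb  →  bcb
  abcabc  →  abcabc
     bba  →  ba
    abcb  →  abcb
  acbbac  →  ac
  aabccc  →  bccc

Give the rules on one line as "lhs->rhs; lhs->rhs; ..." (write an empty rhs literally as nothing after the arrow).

  | baccbb => baca
  | bacbbc => baac => bc
  | acacb
  | bacbc

aa->; bb->b; cbb->a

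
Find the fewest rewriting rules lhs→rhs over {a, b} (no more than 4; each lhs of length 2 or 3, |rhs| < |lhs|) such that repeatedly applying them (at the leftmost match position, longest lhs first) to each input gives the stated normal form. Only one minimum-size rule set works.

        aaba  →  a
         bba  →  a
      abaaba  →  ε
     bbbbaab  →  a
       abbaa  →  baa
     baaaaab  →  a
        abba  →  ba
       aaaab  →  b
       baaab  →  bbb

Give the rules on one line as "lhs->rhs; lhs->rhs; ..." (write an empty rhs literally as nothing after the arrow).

  | aaba => a
  | bba => a
  | abaaba => aba => ε
  | bbbbaab => bbaab => aab => a

aaa->b; ab->; aba->; bba->a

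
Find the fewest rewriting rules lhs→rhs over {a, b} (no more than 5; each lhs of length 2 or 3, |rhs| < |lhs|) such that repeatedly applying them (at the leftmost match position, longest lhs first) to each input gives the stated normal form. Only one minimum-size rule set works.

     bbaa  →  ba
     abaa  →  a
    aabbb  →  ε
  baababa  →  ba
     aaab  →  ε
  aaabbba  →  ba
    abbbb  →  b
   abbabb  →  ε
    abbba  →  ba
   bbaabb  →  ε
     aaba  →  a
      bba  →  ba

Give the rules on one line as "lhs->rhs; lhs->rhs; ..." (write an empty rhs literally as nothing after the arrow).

aa->a; ab->; bb->; bba->ba

  | bbaa => baa => ba
  | abaa => aa => a
  | aabbb => abbb => bb => ε
  | baababa => bababa => baba => ba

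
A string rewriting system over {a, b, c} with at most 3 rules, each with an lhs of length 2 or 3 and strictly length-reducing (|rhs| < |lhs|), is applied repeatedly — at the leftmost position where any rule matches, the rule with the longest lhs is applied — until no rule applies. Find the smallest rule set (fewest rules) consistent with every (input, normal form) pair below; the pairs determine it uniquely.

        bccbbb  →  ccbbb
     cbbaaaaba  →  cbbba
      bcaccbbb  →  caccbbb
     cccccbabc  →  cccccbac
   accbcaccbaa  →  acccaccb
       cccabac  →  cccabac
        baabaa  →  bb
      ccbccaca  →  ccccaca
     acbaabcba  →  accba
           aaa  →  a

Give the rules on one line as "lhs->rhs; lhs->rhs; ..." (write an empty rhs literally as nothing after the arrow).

aa->; bc->c

  | bccbbb => ccbbb
  | cbbaaaaba => cbbaaba => cbbba
  | bcaccbbb => caccbbb
  | cccccbabc => cccccbac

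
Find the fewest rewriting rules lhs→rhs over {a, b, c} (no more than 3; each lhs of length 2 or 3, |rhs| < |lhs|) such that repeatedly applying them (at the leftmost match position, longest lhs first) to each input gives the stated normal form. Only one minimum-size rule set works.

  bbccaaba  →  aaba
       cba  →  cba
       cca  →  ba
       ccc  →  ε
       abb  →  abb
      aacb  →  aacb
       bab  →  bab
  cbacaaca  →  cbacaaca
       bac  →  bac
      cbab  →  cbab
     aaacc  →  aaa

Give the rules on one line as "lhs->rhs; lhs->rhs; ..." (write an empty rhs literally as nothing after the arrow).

  | bbccaaba => bcaaba => aaba
  | cba
  | cca => ba
  | ccc => bc => ε

acc->a; bc->; cc->b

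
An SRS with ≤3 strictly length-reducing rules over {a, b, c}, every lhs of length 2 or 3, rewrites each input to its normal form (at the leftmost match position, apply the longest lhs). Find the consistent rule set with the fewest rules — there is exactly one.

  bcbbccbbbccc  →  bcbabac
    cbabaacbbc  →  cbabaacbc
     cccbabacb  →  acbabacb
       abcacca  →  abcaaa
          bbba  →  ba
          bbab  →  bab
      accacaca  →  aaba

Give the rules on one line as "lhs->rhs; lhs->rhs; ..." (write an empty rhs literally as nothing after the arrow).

  | bcbbccbbbccc => bcbccbbbccc => bcbabbbccc => bcbabbccc => bcbabccc => bcbabac
  | cbabaacbbc => cbabaacbc
  | cccbabacb => acbabacb
  | abcacca => abcaaa

aca->ba; bb->b; cc->a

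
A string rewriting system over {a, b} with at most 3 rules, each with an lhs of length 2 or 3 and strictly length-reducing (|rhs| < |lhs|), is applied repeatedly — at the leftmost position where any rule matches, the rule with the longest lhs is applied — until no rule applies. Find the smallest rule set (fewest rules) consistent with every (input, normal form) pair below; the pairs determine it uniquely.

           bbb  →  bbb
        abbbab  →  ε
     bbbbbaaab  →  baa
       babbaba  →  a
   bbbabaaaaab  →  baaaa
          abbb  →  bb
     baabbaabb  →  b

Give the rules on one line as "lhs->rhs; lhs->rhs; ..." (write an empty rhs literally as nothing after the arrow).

  | bbb
  | abbbab => bbab => ab => ε
  | bbbbbaaab => bbbaaab => baaab => baa
  | babbaba => bbaba => aba => a

ab->; bba->a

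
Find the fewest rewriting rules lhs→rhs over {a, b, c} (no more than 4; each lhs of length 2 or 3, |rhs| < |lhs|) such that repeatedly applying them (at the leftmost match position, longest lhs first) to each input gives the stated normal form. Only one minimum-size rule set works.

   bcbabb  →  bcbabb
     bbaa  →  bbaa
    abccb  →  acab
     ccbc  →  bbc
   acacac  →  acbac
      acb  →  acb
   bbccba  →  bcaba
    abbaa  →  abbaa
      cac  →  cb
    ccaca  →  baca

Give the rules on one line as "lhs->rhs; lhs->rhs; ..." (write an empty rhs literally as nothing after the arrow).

  | bcbabb
  | bbaa
  | abccb => acab
  | ccbc => bbc

bcc->ca; cac->cb; cc->b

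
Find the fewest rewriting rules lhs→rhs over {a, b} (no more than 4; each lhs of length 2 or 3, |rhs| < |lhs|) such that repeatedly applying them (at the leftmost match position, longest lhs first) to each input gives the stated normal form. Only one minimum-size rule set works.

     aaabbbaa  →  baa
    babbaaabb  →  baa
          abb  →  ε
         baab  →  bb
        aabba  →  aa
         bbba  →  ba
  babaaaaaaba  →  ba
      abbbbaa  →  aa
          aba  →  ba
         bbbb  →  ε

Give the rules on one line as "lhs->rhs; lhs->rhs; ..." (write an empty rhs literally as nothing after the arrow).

ab->b; abb->; bba->a; bbb->ab

  | aaabbbaa => aabaa => abaa => baa
  | babbaaabb => baaabb => baa
  | abb => ε
  | baab => bab => bb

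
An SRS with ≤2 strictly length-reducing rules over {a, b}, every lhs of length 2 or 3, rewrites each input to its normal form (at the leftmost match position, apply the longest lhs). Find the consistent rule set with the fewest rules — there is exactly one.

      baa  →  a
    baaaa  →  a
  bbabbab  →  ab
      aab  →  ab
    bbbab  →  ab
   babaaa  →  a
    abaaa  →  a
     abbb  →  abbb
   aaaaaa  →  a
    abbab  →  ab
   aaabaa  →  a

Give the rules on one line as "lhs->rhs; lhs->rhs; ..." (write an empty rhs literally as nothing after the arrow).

aa->a; ba->a

  | baa => aa => a
  | baaaa => aaaa => aaa => aa => a
  | bbabbab => babbab => abbab => abab => aab => ab
  | aab => ab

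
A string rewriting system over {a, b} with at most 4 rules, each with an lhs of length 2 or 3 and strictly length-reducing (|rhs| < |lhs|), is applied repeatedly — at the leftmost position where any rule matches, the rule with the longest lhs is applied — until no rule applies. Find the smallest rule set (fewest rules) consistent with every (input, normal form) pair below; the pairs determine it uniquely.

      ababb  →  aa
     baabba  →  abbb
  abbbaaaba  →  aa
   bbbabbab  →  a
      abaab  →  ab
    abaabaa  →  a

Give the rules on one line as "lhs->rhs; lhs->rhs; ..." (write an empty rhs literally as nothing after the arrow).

aab->a; ba->b; baa->ab; bab->aa

  | ababb => aaab => aa
  | baabba => abbba => abbb
  | abbbaaaba => abbababa => abaaaba => aababa => aaba => aa
  | bbbabbab => bbaabab => babbab => aabab => aab => a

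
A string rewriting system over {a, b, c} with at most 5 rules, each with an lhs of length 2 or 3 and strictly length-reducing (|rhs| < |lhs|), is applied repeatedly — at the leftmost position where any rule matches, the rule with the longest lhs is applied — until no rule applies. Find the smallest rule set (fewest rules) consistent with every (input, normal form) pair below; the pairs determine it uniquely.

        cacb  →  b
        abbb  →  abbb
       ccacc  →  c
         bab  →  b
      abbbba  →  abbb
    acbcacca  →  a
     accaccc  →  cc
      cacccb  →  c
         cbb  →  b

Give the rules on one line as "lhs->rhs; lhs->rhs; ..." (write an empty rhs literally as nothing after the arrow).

  | cacb => acb => b
  | abbb
  | ccacc => cacc => acc => c
  | bab => b

ac->; ba->; ca->a; cb->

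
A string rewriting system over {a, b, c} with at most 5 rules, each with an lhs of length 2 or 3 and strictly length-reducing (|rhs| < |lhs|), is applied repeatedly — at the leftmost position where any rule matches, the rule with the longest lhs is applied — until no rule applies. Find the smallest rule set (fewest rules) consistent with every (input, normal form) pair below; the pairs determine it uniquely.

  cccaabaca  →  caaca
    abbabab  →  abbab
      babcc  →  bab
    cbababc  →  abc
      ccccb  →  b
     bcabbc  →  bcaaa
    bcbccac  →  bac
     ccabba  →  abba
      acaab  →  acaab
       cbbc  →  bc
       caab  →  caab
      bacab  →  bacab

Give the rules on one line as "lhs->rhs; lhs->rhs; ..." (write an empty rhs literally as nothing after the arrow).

aba->a; bbc->aa; cb->; cc->

  | cccaabaca => caabaca => caaca
  | abbabab => abbab
  | babcc => bab
  | cbababc => ababc => abc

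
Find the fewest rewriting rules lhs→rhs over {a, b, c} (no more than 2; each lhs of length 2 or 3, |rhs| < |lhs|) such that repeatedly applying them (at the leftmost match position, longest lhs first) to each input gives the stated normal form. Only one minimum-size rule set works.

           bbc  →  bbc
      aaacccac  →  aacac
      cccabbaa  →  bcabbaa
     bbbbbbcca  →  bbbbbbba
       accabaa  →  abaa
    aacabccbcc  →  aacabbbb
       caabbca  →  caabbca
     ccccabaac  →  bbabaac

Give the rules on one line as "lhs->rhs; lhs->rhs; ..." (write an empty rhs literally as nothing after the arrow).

  | bbc
  | aaacccac => aacac
  | cccabbaa => bcabbaa
  | bbbbbbcca => bbbbbbba

acc->; cc->b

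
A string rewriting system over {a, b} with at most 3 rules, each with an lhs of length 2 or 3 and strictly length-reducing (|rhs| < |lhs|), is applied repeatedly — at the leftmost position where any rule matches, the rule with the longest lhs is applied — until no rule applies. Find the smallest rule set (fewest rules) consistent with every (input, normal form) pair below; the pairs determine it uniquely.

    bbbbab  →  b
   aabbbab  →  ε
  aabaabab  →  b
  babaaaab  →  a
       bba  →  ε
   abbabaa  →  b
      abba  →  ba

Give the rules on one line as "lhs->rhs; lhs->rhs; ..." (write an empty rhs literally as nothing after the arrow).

  | bbbbab => abbab => bab => b
  | aabbbab => bbbab => abab => ab => ε
  | aabaabab => baabab => bbab => aab => b
  | babaaaab => baaaab => baab => bb => a

aa->; ab->; bb->a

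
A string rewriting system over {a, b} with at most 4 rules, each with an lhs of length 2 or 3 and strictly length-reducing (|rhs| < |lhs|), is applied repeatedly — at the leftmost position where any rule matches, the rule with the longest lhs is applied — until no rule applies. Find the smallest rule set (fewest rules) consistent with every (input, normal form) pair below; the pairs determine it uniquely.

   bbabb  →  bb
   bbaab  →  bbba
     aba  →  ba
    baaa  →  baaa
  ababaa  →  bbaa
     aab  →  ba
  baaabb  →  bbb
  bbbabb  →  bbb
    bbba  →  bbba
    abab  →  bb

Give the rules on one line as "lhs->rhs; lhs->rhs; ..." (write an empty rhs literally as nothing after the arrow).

  | bbabb => bb
  | bbaab => bbba
  | aba => ba
  | baaa

aab->ba; ab->b; abb->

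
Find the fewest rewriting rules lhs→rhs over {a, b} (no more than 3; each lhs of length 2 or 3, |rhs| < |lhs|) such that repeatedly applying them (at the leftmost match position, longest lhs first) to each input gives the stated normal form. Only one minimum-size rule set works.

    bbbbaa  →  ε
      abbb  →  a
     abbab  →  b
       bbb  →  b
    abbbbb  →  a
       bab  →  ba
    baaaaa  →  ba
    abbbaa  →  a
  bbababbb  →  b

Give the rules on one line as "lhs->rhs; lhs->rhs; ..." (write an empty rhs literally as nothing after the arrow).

  | bbbbaa => bbaa => aa => ε
  | abbb => abb => ab => a
  | abbab => abab => aab => b
  | bbb => b

aa->; ab->a; bb->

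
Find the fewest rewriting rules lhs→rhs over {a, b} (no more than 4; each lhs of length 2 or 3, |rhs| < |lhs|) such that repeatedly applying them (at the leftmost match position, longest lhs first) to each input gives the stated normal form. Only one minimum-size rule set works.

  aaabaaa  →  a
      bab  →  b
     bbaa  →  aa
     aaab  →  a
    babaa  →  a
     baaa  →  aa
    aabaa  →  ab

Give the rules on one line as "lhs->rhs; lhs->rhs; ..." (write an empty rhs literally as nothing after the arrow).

aaa->ab; ba->; bb->

  | aaabaaa => abbaaa => aaaa => aba => a
  | bab => b
  | bbaa => aa
  | aaab => abb => a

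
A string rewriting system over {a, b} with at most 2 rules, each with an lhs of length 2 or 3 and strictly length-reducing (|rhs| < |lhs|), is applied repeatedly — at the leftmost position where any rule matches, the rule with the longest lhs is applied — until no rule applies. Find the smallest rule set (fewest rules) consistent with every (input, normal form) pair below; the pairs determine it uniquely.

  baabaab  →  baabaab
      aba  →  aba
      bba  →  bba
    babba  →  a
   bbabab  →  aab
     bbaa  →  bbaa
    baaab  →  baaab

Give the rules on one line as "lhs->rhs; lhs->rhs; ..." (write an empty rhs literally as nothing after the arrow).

abb->; bab->ab

  | baabaab
  | aba
  | bba
  | babba => abba => a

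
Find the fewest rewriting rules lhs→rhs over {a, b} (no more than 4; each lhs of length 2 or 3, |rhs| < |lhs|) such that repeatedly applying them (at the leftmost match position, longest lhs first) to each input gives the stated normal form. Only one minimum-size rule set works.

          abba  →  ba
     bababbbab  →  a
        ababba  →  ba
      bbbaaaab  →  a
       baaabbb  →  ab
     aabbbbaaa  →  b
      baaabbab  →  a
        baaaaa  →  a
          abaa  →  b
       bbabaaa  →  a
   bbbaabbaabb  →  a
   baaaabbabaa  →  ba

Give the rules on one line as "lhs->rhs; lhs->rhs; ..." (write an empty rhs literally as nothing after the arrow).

aa->b; bb->a; bbb->a

  | abba => aaa => ba
  | bababbbab => babaaab => babbab => baaab => bbab => aab => bb => a
  | ababba => abaaa => abba => aaa => ba
  | bbbaaaab => aaaaab => baaab => bbab => aab => bb => a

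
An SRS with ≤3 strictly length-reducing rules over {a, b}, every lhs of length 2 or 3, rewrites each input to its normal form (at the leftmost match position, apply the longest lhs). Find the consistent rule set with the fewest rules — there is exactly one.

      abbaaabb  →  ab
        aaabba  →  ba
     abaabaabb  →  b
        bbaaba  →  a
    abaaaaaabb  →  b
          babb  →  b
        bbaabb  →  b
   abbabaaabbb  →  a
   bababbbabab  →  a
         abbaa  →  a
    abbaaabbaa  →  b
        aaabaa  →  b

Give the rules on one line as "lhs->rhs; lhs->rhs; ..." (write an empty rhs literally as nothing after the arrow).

aa->b; bab->; bb->a

  | abbaaabb => aaaaabb => baaabb => bbabb => aabb => bbb => ab
  | aaabba => babba => ba
  | abaabaabb => abbbaabb => aabaabb => bbaabb => aaabb => babb => b
  | bbaaba => aaaba => baba => a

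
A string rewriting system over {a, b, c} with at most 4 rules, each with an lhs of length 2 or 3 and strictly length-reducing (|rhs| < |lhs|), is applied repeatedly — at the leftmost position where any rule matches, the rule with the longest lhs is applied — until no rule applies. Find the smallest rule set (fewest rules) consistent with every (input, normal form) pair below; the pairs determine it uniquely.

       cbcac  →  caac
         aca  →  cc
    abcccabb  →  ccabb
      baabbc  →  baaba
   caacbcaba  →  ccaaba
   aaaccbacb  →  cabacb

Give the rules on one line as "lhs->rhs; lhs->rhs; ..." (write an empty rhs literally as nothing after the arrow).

aca->cc; acc->ca; bc->a

  | cbcac => caac
  | aca => cc
  | abcccabb => aaccabb => acaabb => ccabb
  | baabbc => baaba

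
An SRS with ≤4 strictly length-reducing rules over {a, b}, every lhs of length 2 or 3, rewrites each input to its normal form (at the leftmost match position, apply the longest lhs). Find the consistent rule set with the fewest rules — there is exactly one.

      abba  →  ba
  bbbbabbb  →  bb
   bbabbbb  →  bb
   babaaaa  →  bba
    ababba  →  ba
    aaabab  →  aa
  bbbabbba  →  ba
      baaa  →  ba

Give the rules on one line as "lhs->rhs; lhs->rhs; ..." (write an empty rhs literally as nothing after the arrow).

ab->; baa->ba; bab->bb; bbb->a

  | abba => ba
  | bbbbabbb => ababbb => abbb => bb
  | bbabbbb => bbbbbb => abbb => bb
  | babaaaa => bbaaaa => bbaaa => bbaa => bba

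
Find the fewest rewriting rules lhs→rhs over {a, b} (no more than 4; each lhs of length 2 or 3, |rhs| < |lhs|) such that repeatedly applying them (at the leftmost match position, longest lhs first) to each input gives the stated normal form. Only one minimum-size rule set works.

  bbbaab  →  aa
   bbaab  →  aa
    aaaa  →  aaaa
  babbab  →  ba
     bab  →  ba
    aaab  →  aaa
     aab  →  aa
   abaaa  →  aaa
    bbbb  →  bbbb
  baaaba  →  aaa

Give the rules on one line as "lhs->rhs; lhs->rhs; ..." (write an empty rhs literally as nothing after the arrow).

ab->a; aba->a; baa->aa

  | bbbaab => bbaab => baab => aab => aa
  | bbaab => baab => aab => aa
  | aaaa
  | babbab => babab => bab => ba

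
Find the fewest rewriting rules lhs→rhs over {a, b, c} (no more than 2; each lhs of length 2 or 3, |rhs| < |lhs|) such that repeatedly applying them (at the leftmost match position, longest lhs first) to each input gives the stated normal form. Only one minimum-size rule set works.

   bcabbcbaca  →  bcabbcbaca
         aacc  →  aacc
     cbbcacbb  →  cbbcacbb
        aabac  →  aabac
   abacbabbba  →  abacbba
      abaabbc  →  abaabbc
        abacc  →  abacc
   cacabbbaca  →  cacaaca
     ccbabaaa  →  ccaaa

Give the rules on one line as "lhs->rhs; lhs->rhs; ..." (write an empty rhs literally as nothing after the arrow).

  | bcabbcbaca
  | aacc
  | cbbcacbb
  | aabac

bab->; bbb->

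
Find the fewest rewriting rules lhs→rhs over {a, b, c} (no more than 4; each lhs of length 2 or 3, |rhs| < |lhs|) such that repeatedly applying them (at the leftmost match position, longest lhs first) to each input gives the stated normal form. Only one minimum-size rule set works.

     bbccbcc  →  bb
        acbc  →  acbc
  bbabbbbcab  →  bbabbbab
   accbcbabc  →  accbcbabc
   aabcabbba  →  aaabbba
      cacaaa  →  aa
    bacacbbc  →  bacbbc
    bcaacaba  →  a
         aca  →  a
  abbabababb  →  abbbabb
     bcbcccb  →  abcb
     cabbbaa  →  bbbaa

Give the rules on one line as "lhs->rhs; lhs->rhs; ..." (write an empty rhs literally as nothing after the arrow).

aba->; bca->a; bcc->ab; ca->

  | bbccbcc => babbcc => babab => bb
  | acbc
  | bbabbbbcab => bbabbbab
  | accbcbabc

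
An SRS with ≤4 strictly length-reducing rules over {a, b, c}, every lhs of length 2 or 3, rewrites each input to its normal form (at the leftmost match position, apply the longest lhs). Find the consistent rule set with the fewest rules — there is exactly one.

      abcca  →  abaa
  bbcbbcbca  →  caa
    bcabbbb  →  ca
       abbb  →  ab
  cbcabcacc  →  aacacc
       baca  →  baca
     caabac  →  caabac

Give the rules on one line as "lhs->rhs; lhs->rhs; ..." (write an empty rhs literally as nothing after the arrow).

  | abcca => abaa
  | bbcbbcbca => cbbcbca => ccbca => ccca => caa
  | bcabbbb => cabbbb => cabb => ca
  | abbb => ab

bb->; bca->ca; cca->aa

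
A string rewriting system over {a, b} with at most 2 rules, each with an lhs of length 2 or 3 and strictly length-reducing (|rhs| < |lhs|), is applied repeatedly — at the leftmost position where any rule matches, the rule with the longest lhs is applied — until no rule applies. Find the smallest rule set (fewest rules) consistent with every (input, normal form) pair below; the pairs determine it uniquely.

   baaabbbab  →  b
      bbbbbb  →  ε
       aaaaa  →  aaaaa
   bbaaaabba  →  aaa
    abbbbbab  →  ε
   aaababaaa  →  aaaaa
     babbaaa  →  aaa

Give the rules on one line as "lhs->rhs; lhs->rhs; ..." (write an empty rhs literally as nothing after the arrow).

  | baaabbbab => baabbab => babab => bab => b
  | bbbbbb => bbbb => bb => ε
  | aaaaa
  | bbaaaabba => aaaabba => aaaba => aaa

ab->; bb->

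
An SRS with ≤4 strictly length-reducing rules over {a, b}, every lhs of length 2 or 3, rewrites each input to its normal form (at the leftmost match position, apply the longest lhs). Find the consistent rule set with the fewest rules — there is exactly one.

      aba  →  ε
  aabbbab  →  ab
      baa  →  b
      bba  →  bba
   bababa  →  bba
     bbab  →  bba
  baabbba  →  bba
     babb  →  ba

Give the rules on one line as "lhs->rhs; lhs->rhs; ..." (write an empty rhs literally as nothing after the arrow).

aba->; baa->b; bab->ba; bbb->b

  | aba => ε
  | aabbbab => aabab => ab
  | baa => b
  | bba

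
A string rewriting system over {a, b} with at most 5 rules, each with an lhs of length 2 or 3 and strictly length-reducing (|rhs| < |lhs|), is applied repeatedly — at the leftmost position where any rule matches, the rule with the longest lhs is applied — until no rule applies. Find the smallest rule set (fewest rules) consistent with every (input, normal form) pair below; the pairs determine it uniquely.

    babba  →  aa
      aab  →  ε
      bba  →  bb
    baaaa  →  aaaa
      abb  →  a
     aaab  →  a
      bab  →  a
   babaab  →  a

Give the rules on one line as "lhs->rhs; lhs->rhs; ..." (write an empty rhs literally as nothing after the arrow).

  | babba => abba => aba => aa
  | aab => ε
  | bba => bb
  | baaaa => aaaa

aab->; ab->a; ba->a; bba->bb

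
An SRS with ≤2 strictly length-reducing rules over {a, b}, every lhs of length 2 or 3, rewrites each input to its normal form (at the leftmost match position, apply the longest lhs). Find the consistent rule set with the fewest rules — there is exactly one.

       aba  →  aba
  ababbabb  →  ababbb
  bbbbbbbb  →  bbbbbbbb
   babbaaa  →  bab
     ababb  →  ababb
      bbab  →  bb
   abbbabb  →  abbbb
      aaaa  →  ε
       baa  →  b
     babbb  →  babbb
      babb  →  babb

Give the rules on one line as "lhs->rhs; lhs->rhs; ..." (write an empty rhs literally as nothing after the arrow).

  | aba
  | ababbabb => ababbb
  | bbbbbbbb
  | babbaaa => babaa => bab

aa->; bba->b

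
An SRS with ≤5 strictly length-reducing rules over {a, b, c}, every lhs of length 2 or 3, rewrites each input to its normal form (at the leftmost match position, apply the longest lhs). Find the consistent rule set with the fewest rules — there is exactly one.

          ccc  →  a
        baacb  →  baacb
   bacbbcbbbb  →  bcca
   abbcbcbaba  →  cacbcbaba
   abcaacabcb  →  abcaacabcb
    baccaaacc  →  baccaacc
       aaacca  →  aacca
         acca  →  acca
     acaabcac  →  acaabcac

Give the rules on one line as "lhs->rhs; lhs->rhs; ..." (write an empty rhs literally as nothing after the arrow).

aaa->aa; abb->ca; cbb->b; ccc->a

  | ccc => a
  | baacb
  | bacbbcbbbb => babcbbbb => babbbb => bcabb => bcca
  | abbcbcbaba => cacbcbaba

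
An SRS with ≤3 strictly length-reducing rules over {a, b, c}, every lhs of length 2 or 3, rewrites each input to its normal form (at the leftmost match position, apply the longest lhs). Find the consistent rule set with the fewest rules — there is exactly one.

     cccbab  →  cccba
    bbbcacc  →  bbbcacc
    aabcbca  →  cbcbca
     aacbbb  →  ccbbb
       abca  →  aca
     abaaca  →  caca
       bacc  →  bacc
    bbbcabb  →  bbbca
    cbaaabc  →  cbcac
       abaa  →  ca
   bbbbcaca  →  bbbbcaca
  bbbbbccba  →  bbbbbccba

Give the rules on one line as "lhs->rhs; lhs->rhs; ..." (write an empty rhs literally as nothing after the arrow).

  | cccbab => cccba
  | bbbcacc
  | aabcbca => cbcbca
  | aacbbb => ccbbb

aa->c; ab->a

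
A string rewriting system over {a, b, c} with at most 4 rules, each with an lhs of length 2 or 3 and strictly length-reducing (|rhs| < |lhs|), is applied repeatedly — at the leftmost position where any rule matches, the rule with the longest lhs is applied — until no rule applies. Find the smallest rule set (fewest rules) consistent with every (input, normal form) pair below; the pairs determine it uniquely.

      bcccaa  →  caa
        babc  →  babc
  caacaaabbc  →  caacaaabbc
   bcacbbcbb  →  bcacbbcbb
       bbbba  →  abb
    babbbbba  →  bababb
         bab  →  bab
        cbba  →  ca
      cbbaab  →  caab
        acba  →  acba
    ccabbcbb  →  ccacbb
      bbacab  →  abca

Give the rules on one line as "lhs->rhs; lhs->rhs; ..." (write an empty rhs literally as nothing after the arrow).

bba->ab; bcc->; cab->ca

  | bcccaa => caa
  | babc
  | caacaaabbc
  | bcacbbcbb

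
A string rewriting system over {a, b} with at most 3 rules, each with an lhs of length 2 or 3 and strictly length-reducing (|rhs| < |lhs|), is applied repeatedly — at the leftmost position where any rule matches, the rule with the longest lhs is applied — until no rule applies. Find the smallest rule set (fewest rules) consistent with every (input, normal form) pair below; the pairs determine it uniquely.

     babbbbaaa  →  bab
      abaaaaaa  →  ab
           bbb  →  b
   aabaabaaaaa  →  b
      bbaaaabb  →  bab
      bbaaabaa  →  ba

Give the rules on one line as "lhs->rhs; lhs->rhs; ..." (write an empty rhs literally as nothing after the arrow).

aa->; bb->b; bba->b

  | babbbbaaa => babbbaaa => babbaaa => babaa => bab
  | abaaaaaa => abaaaa => abaa => ab
  | bbb => bb => b
  | aabaabaaaaa => baabaaaaa => bbaaaaa => baaaa => baa => b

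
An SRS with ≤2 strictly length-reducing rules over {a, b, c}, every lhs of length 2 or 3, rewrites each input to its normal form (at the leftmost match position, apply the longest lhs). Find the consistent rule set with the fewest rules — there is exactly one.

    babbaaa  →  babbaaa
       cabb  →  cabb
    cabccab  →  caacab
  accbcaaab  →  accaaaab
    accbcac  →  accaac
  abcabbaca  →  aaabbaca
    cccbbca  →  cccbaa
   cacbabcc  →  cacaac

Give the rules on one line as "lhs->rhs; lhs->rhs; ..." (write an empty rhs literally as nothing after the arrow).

acb->ac; bc->a

  | babbaaa
  | cabb
  | cabccab => caacab
  | accbcaaab => accaaaab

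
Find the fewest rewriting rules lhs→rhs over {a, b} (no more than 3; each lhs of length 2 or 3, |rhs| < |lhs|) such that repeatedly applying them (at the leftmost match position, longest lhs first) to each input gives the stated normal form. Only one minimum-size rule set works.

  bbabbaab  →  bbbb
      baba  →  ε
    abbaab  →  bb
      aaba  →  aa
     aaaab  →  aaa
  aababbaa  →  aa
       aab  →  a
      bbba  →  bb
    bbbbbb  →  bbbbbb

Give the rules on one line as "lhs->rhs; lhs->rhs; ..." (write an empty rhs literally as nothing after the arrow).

  | bbabbaab => bbbaab => bbbb
  | baba => ba => ε
  | abbaab => baab => bb
  | aaba => aa

ab->; ba->; baa->b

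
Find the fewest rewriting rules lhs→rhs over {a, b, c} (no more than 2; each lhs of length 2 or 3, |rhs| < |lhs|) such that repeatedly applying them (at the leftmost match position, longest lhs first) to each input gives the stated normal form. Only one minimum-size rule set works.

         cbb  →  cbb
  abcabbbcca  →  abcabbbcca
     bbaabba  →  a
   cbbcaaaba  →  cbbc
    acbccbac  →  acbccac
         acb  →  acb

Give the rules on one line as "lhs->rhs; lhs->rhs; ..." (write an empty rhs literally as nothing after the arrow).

  | cbb
  | abcabbbcca
  | bbaabba => baabba => aabba => bba => ba => a
  | cbbcaaaba => cbbcaba => cbbcaa => cbbc

aa->; ba->a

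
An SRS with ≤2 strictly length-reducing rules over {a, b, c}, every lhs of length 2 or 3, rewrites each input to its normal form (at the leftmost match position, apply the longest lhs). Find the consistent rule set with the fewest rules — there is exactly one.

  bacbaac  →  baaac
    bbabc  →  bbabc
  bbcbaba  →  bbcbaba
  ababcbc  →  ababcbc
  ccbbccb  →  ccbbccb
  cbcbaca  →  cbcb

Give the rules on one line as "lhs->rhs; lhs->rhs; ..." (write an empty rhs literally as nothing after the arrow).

  | bacbaac => baaac
  | bbabc
  | bbcbaba
  | ababcbc

aca->; acb->a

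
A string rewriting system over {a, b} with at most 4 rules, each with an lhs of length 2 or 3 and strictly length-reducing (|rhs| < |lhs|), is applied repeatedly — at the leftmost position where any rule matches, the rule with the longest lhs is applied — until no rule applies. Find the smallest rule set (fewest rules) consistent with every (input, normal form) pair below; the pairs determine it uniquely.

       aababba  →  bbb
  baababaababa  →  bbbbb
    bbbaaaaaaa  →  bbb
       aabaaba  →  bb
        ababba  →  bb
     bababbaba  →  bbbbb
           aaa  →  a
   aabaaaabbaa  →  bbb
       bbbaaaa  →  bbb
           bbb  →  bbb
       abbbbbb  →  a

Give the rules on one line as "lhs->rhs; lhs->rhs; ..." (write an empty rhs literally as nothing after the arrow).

aa->; ab->a; ba->b

  | aababba => babba => bbba => bbb
  | baababaababa => bababaababa => bbabaababa => bbbaababa => bbbababa => bbbbaba => bbbbba => bbbbb
  | bbbaaaaaaa => bbbaaaaaa => bbbaaaaa => bbbaaaa => bbbaaa => bbbaa => bbba => bbb
  | aabaaba => baaba => baba => bba => bb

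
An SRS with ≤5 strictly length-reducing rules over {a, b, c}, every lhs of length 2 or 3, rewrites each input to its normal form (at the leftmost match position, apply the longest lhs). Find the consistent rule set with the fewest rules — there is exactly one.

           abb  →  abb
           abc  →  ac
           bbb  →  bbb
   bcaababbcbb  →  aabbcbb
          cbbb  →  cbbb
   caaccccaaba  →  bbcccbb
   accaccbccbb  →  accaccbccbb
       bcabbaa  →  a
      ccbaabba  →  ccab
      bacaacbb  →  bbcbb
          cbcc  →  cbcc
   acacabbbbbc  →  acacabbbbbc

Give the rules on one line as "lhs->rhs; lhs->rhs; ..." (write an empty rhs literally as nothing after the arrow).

  | abb
  | abc => ac
  | bbb
  | bcaababbcbb => aababbcbb => aabbcbb

abc->ac; ba->; bca->a; caa->bb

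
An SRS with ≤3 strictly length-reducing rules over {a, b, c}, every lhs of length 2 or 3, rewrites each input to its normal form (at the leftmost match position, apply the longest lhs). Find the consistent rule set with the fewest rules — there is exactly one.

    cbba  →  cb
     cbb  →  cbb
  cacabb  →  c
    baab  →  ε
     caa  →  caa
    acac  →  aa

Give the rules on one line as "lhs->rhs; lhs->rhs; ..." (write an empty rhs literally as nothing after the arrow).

ab->; ac->a; ba->

  | cbba => cb
  | cbb
  | cacabb => caabb => cab => c
  | baab => ab => ε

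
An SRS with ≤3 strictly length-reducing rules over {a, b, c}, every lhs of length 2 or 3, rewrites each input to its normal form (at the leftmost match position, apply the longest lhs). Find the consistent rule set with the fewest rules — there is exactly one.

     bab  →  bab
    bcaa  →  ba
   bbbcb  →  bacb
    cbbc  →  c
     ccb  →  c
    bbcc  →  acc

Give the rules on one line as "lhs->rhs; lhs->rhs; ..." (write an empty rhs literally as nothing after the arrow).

bbc->ac; ca->; ccb->c

  | bab
  | bcaa => ba
  | bbbcb => bacb
  | cbbc => cac => c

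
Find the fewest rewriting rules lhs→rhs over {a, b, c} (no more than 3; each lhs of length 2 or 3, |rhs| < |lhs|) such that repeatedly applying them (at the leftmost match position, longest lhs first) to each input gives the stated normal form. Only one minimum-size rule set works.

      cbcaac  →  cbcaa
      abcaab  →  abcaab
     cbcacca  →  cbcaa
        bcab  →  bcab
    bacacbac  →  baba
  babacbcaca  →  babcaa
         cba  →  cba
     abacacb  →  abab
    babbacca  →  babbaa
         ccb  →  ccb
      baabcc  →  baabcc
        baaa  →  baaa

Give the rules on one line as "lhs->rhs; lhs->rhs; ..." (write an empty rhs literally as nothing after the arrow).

ac->a; acb->b; bbc->bc

  | cbcaac => cbcaa
  | abcaab
  | cbcacca => cbcaca => cbcaa
  | bcab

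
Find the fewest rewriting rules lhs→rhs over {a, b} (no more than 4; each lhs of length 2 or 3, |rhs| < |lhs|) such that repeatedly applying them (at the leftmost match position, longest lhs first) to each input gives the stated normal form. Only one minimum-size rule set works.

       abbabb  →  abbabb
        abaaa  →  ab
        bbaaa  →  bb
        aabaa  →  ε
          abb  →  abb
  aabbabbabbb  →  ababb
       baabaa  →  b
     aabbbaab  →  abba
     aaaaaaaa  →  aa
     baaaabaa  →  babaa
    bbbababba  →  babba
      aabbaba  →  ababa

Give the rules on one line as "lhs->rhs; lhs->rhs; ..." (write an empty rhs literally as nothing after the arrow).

  | abbabb
  | abaaa => ab
  | bbaaa => bb
  | aabaa => aaa => ε

aaa->; aab->a; bbb->aa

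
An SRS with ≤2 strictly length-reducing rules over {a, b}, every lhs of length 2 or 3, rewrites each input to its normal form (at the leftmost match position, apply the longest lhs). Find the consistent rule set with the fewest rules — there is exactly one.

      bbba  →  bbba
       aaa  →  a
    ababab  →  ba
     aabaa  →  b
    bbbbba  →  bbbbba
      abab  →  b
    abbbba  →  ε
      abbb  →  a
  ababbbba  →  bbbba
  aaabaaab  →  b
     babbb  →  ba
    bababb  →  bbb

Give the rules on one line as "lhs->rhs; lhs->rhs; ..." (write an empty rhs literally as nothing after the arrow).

aa->; ab->a

  | bbba
  | aaa => a
  | ababab => aabab => bab => ba
  | aabaa => baa => b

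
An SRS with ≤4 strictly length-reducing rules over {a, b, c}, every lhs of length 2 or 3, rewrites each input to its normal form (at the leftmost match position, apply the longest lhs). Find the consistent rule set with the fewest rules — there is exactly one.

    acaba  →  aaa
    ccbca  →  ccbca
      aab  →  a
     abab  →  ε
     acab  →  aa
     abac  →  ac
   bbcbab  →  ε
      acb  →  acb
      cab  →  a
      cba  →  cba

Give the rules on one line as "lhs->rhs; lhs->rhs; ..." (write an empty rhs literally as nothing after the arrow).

ab->; bbc->a; cab->a

  | acaba => aaa
  | ccbca
  | aab => a
  | abab => ab => ε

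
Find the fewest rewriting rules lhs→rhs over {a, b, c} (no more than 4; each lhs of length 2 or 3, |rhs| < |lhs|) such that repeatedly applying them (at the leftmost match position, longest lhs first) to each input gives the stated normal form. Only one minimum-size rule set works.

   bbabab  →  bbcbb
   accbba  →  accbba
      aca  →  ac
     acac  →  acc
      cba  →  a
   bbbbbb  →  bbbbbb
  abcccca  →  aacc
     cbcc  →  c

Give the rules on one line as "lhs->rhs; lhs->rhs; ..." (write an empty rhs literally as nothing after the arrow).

  | bbabab => bbcbb
  | accbba
  | aca => ac
  | acac => acc

aba->cb; bcc->a; ca->c; cba->a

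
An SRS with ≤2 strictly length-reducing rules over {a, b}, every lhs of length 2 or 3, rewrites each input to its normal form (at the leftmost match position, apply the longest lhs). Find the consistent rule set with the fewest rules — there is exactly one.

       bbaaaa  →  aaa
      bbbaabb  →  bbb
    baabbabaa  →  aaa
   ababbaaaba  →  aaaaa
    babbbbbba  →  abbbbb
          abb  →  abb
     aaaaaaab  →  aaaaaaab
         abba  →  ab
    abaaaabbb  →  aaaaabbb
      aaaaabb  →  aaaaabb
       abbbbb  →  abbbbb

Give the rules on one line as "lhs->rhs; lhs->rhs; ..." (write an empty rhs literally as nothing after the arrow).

  | bbaaaa => baaa => aaa
  | bbbaabb => bbabb => bbb
  | baabbabaa => aabbabaa => aabbaa => aaba => aaa
  | ababbaaaba => aabbaaaba => aabaaba => aaaaba => aaaaa

ba->a; bba->b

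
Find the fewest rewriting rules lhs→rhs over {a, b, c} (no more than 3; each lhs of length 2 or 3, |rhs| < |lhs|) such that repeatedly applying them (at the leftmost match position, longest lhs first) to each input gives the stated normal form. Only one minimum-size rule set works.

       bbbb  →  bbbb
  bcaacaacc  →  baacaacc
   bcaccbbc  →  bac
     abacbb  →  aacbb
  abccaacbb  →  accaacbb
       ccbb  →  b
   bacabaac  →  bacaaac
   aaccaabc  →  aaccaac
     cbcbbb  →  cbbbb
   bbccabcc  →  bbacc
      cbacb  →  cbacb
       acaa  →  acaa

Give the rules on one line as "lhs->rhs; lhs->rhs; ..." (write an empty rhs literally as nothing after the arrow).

ab->a; bc->b; ccb->

  | bbbb
  | bcaacaacc => baacaacc
  | bcaccbbc => baccbbc => babc => bac
  | abacbb => aacbb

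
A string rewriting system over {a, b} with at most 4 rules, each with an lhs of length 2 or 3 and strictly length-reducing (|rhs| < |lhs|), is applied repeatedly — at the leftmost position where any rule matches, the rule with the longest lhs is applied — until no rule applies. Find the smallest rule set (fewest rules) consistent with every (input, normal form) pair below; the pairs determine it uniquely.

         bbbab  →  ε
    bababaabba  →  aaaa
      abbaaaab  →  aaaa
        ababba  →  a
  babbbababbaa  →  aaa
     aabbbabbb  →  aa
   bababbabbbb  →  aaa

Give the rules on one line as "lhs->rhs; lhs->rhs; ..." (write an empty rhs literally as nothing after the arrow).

ab->a; aba->a; ba->; bab->aa

  | bbbab => bbaa => ba => ε
  | bababaabba => aaabaabba => aaaabba => aaaaba => aaaa
  | abbaaaab => abaaaab => aaaab => aaaa
  | ababba => abba => aba => a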